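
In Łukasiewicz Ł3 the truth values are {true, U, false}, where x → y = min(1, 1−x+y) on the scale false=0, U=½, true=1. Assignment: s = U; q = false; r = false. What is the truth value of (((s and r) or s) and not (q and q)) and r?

false

s and r = U and false = false
(s and r) or s = false or U = U
q and q = false and false = false
not (q and q) = not false = true
((s and r) or s) and not (q and q) = U and true = U
(((s and r) or s) and not (q and q)) and r = U and false = false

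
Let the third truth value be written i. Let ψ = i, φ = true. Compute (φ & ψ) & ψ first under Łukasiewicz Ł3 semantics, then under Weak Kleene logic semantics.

i; i

In Łukasiewicz Ł3: φ & ψ = true & i = i
(φ & ψ) & ψ = i & i = i
In Weak Kleene logic: φ & ψ = true & i = i
(φ & ψ) & ψ = i & i = i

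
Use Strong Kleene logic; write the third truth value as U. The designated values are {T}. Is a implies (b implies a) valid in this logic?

No

Countermodel: a=U, b=T gives U, which is not designated.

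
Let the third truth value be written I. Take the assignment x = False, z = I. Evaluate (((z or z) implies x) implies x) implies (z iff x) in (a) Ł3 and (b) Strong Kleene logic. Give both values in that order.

In Ł3: z or z = I or I = I
(z or z) implies x = I implies False = I  [min(1, 1−½+0)]
((z or z) implies x) implies x = I implies False = I
z iff x = I iff False = I
(((z or z) implies x) implies x) implies (z iff x) = I implies I = True
In Strong Kleene logic: z or z = I or I = I
(z or z) implies x = I implies False = I  [not I or False]
((z or z) implies x) implies x = I implies False = I
z iff x = I iff False = I
(((z or z) implies x) implies x) implies (z iff x) = I implies I = I
They differ because Ł3 and Strong Kleene logic treat I differently under implication.

True; I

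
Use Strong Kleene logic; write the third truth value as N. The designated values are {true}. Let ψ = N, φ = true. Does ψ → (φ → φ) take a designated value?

φ → φ = true → true = true
ψ → (φ → φ) = N → true = true  [¬N ∨ true]
true ∈ {true}.

Yes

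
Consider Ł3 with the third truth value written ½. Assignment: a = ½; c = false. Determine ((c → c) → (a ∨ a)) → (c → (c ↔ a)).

true

c → c = false → false = true
a ∨ a = ½ ∨ ½ = ½
(c → c) → (a ∨ a) = true → ½ = ½  [min(1, 1−1+½)]
c ↔ a = false ↔ ½ = ½
c → (c ↔ a) = false → ½ = true
((c → c) → (a ∨ a)) → (c → (c ↔ a)) = ½ → true = true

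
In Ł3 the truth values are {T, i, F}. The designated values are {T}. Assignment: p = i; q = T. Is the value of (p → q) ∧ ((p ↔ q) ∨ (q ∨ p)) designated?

Yes

p → q = i → T = T  [min(1, 1−½+1)]
p ↔ q = i ↔ T = i
q ∨ p = T ∨ i = T
(p ↔ q) ∨ (q ∨ p) = i ∨ T = T
(p → q) ∧ ((p ↔ q) ∨ (q ∨ p)) = T ∧ T = T
T ∈ {T}.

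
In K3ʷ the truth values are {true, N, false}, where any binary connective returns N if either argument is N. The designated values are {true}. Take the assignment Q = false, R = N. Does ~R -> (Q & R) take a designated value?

No

~R = ~N = N
Q & R = false & N = N
~R -> (Q & R) = N -> N = N  [any arg is the third value ⇒ result is the third value]
N ∉ {true}.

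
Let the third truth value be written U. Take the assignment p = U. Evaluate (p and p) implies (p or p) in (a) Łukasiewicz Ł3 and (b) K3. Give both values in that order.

In Łukasiewicz Ł3: p and p = U and U = U
p or p = U or U = U
(p and p) implies (p or p) = U implies U = T
In K3: p and p = U and U = U
p or p = U or U = U
(p and p) implies (p or p) = U implies U = U  [not U or U]
They differ because Łukasiewicz Ł3 and K3 treat U differently under implication.

T; U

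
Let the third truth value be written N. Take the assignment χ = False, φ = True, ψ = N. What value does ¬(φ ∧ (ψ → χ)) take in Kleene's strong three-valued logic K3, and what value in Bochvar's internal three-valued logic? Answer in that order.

In Kleene's strong three-valued logic K3: ψ → χ = N → False = N  [¬N ∨ False]
φ ∧ (ψ → χ) = True ∧ N = N
¬(φ ∧ (ψ → χ)) = ¬N = N
In Bochvar's internal three-valued logic: ψ → χ = N → False = N  [any arg is the third value ⇒ result is the third value]
φ ∧ (ψ → χ) = True ∧ N = N
¬(φ ∧ (ψ → χ)) = ¬N = N

N; N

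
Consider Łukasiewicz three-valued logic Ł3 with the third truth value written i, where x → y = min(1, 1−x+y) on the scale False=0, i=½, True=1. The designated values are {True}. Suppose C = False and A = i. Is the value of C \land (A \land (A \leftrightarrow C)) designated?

A \leftrightarrow C = i \leftrightarrow False = i  [1 − |½−0|]
A \land (A \leftrightarrow C) = i \land i = i
C \land (A \land (A \leftrightarrow C)) = False \land i = False
False ∉ {True}.

No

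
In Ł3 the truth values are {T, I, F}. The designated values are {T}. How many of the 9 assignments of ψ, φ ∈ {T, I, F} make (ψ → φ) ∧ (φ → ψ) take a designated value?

3

Designated under: (ψ=T, φ=T); (ψ=I, φ=I); (ψ=F, φ=F).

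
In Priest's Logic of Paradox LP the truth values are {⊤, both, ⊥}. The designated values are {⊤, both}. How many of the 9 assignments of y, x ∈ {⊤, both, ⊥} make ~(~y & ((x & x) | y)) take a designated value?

8

Of the 9 assignments, 8 give a value in {⊤, both}.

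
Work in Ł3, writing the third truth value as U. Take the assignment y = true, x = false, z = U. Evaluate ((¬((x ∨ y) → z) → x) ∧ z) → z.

x ∨ y = false ∨ true = true
(x ∨ y) → z = true → U = U  [min(1, 1−1+½)]
¬((x ∨ y) → z) = ¬U = U
¬((x ∨ y) → z) → x = U → false = U
(¬((x ∨ y) → z) → x) ∧ z = U ∧ U = U
((¬((x ∨ y) → z) → x) ∧ z) → z = U → U = true

true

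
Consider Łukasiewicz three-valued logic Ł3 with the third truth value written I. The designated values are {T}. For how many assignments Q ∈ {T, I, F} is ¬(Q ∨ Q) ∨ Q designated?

Q=T: T ✓
Q=I: I ·
Q=F: T ✓

2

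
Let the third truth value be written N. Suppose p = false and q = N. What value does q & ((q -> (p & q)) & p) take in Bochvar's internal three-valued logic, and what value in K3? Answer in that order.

N; false

In Bochvar's internal three-valued logic: p & q = false & N = N
q -> (p & q) = N -> N = N
(q -> (p & q)) & p = N & false = N
q & ((q -> (p & q)) & p) = N & N = N
In K3: p & q = false & N = false
q -> (p & q) = N -> false = N  [~N | false]
(q -> (p & q)) & p = N & false = false
q & ((q -> (p & q)) & p) = N & false = false
They differ because Bochvar's internal three-valued logic and K3 treat N differently under the binary connectives.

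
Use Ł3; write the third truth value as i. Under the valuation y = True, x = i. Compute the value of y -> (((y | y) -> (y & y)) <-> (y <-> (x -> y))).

y | y = True | True = True
y & y = True & True = True
(y | y) -> (y & y) = True -> True = True
x -> y = i -> True = True  [min(1, 1−½+1)]
y <-> (x -> y) = True <-> True = True
((y | y) -> (y & y)) <-> (y <-> (x -> y)) = True <-> True = True
y -> (((y | y) -> (y & y)) <-> (y <-> (x -> y))) = True -> True = True

True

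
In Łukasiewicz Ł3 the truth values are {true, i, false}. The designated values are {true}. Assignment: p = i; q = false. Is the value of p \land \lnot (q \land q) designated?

No

q \land q = false \land false = false
\lnot (q \land q) = \lnot false = true
p \land \lnot (q \land q) = i \land true = i
i ∉ {true}.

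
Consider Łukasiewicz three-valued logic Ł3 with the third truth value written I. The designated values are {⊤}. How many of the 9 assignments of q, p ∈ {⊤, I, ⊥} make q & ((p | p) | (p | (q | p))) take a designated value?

Designated under: (q=⊤, p=⊤); (q=⊤, p=I); (q=⊤, p=⊥).

3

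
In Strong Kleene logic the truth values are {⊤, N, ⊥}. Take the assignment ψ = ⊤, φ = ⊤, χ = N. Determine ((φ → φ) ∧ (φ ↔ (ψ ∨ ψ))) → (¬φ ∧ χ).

⊥

φ → φ = ⊤ → ⊤ = ⊤
ψ ∨ ψ = ⊤ ∨ ⊤ = ⊤
φ ↔ (ψ ∨ ψ) = ⊤ ↔ ⊤ = ⊤
(φ → φ) ∧ (φ ↔ (ψ ∨ ψ)) = ⊤ ∧ ⊤ = ⊤
¬φ = ¬⊤ = ⊥
¬φ ∧ χ = ⊥ ∧ N = ⊥
((φ → φ) ∧ (φ ↔ (ψ ∨ ψ))) → (¬φ ∧ χ) = ⊤ → ⊥ = ⊥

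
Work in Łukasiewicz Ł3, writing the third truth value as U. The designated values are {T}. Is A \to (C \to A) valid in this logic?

Every assignment of A, C over {T, U, F} gives a value in {T}.
In particular, with A=U, C=U: A \to (C \to A) = T.

Yes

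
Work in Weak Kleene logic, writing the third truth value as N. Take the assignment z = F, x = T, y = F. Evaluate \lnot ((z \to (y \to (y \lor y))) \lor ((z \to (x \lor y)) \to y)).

F

y \lor y = F \lor F = F
y \to (y \lor y) = F \to F = T
z \to (y \to (y \lor y)) = F \to T = T
x \lor y = T \lor F = T
z \to (x \lor y) = F \to T = T
(z \to (x \lor y)) \to y = T \to F = F
(z \to (y \to (y \lor y))) \lor ((z \to (x \lor y)) \to y) = T \lor F = T
\lnot ((z \to (y \to (y \lor y))) \lor ((z \to (x \lor y)) \to y)) = \lnot T = F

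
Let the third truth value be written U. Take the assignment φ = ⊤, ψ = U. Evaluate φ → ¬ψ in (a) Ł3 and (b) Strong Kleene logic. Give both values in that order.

U; U

In Ł3: ¬ψ = ¬U = U
φ → ¬ψ = ⊤ → U = U
In Strong Kleene logic: ¬ψ = ¬U = U
φ → ¬ψ = ⊤ → U = U  [¬⊤ ∨ U]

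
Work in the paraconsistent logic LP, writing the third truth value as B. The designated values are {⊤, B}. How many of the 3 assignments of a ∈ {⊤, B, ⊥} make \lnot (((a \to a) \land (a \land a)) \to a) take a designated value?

1

a=⊤: ⊥ ·
a=B: B ✓
a=⊥: ⊥ ·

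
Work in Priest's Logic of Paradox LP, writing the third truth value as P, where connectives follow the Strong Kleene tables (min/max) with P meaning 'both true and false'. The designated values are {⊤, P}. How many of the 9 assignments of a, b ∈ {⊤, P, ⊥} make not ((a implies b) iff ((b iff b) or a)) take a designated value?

Of the 9 assignments, 5 give a value in {⊤, P}.

5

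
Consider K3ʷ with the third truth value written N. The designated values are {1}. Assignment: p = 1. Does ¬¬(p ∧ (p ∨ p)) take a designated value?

Yes

p ∨ p = 1 ∨ 1 = 1
p ∧ (p ∨ p) = 1 ∧ 1 = 1
¬(p ∧ (p ∨ p)) = ¬1 = 0
¬¬(p ∧ (p ∨ p)) = ¬0 = 1
1 ∈ {1}.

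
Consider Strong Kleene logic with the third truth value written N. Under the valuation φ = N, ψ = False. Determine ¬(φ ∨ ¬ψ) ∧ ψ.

¬ψ = ¬False = True
φ ∨ ¬ψ = N ∨ True = True
¬(φ ∨ ¬ψ) = ¬True = False
¬(φ ∨ ¬ψ) ∧ ψ = False ∧ False = False

False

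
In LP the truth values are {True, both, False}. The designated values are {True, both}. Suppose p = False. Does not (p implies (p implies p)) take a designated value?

No

p implies p = False implies False = True
p implies (p implies p) = False implies True = True
not (p implies (p implies p)) = not True = False
False ∉ {True, both}.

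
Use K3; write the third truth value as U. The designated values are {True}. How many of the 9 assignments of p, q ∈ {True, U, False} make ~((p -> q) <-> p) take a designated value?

Designated under: (p=True, q=False); (p=False, q=True); (p=False, q=U); (p=False, q=False).

4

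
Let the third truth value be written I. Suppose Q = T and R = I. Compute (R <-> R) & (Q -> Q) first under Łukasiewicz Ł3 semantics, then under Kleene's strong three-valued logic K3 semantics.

T; I

In Łukasiewicz Ł3: R <-> R = I <-> I = T  [1 − |½−½|]
Q -> Q = T -> T = T
(R <-> R) & (Q -> Q) = T & T = T
In Kleene's strong three-valued logic K3: R <-> R = I <-> I = I
Q -> Q = T -> T = T
(R <-> R) & (Q -> Q) = I & T = I
They differ because Łukasiewicz Ł3 and Kleene's strong three-valued logic K3 treat I differently under implication.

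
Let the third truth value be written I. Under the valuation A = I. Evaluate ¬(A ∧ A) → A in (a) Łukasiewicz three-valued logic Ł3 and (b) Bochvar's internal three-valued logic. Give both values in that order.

In Łukasiewicz three-valued logic Ł3: A ∧ A = I ∧ I = I
¬(A ∧ A) = ¬I = I
¬(A ∧ A) → A = I → I = true  [min(1, 1−½+½)]
In Bochvar's internal three-valued logic: A ∧ A = I ∧ I = I
¬(A ∧ A) = ¬I = I
¬(A ∧ A) → A = I → I = I  [any arg is the third value ⇒ result is the third value]
They differ because Łukasiewicz three-valued logic Ł3 and Bochvar's internal three-valued logic treat I differently under the binary connectives.

true; I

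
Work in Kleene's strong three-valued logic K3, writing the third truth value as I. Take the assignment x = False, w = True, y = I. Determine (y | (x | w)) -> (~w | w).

x | w = False | True = True
y | (x | w) = I | True = True
~w = ~True = False
~w | w = False | True = True
(y | (x | w)) -> (~w | w) = True -> True = True

True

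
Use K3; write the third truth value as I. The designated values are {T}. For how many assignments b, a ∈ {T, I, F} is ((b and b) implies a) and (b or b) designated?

Designated under: (b=T, a=T).

1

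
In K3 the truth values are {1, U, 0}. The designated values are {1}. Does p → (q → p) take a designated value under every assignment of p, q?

Countermodel: p=U, q=1 gives U, which is not designated.

No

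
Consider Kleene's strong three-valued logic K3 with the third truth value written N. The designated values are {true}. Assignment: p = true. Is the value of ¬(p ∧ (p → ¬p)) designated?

¬p = ¬true = false
p → ¬p = true → false = false
p ∧ (p → ¬p) = true ∧ false = false
¬(p ∧ (p → ¬p)) = ¬false = true
true ∈ {true}.

Yes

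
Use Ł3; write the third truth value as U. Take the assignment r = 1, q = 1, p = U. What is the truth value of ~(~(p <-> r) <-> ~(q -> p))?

p <-> r = U <-> 1 = U
~(p <-> r) = ~U = U
q -> p = 1 -> U = U
~(q -> p) = ~U = U
~(p <-> r) <-> ~(q -> p) = U <-> U = 1
~(~(p <-> r) <-> ~(q -> p)) = ~1 = 0

0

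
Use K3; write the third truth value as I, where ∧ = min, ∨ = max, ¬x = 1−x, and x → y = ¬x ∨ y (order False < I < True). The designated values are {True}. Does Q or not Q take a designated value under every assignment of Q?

Countermodel: Q=I gives I, which is not designated.

No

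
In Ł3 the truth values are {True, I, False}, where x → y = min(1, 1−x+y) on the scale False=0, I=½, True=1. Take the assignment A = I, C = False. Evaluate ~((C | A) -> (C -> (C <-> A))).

False

C | A = False | I = I
C <-> A = False <-> I = I  [1 − |0−½|]
C -> (C <-> A) = False -> I = True
(C | A) -> (C -> (C <-> A)) = I -> True = True
~((C | A) -> (C -> (C <-> A))) = ~True = False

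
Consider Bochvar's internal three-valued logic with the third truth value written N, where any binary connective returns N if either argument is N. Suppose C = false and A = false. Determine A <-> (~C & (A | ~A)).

~C = ~false = true
~A = ~false = true
A | ~A = false | true = true
~C & (A | ~A) = true & true = true
A <-> (~C & (A | ~A)) = false <-> true = false

false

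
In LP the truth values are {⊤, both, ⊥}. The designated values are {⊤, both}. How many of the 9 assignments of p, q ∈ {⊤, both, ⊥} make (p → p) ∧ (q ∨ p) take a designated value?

8

Of the 9 assignments, 8 give a value in {⊤, both}.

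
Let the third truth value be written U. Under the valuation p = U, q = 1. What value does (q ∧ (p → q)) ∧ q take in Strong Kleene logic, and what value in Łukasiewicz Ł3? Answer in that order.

In Strong Kleene logic: p → q = U → 1 = 1  [¬U ∨ 1]
q ∧ (p → q) = 1 ∧ 1 = 1
(q ∧ (p → q)) ∧ q = 1 ∧ 1 = 1
In Łukasiewicz Ł3: p → q = U → 1 = 1
q ∧ (p → q) = 1 ∧ 1 = 1
(q ∧ (p → q)) ∧ q = 1 ∧ 1 = 1

1; 1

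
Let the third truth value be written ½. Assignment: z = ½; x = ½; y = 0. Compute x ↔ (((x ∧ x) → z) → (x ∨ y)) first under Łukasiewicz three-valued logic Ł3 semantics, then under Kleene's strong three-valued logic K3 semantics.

In Łukasiewicz three-valued logic Ł3: x ∧ x = ½ ∧ ½ = ½
(x ∧ x) → z = ½ → ½ = 1  [min(1, 1−½+½)]
x ∨ y = ½ ∨ 0 = ½
((x ∧ x) → z) → (x ∨ y) = 1 → ½ = ½
x ↔ (((x ∧ x) → z) → (x ∨ y)) = ½ ↔ ½ = 1
In Kleene's strong three-valued logic K3: x ∧ x = ½ ∧ ½ = ½
(x ∧ x) → z = ½ → ½ = ½  [¬½ ∨ ½]
x ∨ y = ½ ∨ 0 = ½
((x ∧ x) → z) → (x ∨ y) = ½ → ½ = ½
x ↔ (((x ∧ x) → z) → (x ∨ y)) = ½ ↔ ½ = ½
They differ because Łukasiewicz three-valued logic Ł3 and Kleene's strong three-valued logic K3 treat ½ differently under implication.

1; ½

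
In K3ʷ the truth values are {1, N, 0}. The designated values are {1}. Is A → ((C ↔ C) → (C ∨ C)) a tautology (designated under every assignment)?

Countermodel: A=1, C=N gives N, which is not designated.

No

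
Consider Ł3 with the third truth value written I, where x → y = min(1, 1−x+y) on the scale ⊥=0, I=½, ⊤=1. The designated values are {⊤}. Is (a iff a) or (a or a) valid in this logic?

Yes

Every assignment of a over {⊤, I, ⊥} gives a value in {⊤}.
In particular, with a=I: (a iff a) or (a or a) = ⊤.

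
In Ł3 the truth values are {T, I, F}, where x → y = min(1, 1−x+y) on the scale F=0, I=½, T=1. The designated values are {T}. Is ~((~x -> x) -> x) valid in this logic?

Countermodel: x=T gives F, which is not designated.

No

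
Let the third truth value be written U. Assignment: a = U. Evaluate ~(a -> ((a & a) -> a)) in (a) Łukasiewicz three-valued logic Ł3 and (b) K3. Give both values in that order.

In Łukasiewicz three-valued logic Ł3: a & a = U & U = U
(a & a) -> a = U -> U = true  [min(1, 1−½+½)]
a -> ((a & a) -> a) = U -> true = true
~(a -> ((a & a) -> a)) = ~true = false
In K3: a & a = U & U = U
(a & a) -> a = U -> U = U  [~U | U]
a -> ((a & a) -> a) = U -> U = U
~(a -> ((a & a) -> a)) = ~U = U
They differ because Łukasiewicz three-valued logic Ł3 and K3 treat U differently under implication.

false; U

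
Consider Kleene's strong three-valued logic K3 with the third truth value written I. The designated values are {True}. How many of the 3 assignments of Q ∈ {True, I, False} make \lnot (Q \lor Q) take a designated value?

Q=True: False ·
Q=I: I ·
Q=False: True ✓

1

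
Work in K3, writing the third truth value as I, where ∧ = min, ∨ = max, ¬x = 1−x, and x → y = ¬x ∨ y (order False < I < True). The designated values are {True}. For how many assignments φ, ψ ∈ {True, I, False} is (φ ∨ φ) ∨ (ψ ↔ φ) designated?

4

Designated under: (φ=True, ψ=True); (φ=True, ψ=I); (φ=True, ψ=False); (φ=False, ψ=False).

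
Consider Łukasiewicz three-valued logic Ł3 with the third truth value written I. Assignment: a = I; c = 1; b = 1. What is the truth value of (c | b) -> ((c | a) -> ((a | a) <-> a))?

c | b = 1 | 1 = 1
c | a = 1 | I = 1
a | a = I | I = I
(a | a) <-> a = I <-> I = 1  [1 − |½−½|]
(c | a) -> ((a | a) <-> a) = 1 -> 1 = 1
(c | b) -> ((c | a) -> ((a | a) <-> a)) = 1 -> 1 = 1

1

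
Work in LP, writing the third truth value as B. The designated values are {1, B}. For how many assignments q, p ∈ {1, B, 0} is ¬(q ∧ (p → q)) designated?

Of the 9 assignments, 6 give a value in {1, B}.

6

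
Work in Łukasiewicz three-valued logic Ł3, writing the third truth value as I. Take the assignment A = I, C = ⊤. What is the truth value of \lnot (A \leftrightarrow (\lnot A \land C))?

⊥

\lnot A = \lnot I = I
\lnot A \land C = I \land ⊤ = I
A \leftrightarrow (\lnot A \land C) = I \leftrightarrow I = ⊤  [1 − |½−½|]
\lnot (A \leftrightarrow (\lnot A \land C)) = \lnot ⊤ = ⊥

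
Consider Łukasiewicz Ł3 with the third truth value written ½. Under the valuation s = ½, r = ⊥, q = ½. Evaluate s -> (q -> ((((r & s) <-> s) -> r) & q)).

r & s = ⊥ & ½ = ⊥
(r & s) <-> s = ⊥ <-> ½ = ½  [1 − |0−½|]
((r & s) <-> s) -> r = ½ -> ⊥ = ½
(((r & s) <-> s) -> r) & q = ½ & ½ = ½
q -> ((((r & s) <-> s) -> r) & q) = ½ -> ½ = ⊤
s -> (q -> ((((r & s) <-> s) -> r) & q)) = ½ -> ⊤ = ⊤

⊤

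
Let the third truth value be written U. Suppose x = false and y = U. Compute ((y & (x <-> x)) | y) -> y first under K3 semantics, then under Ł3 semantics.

In K3: x <-> x = false <-> false = true
y & (x <-> x) = U & true = U
(y & (x <-> x)) | y = U | U = U
((y & (x <-> x)) | y) -> y = U -> U = U
In Ł3: x <-> x = false <-> false = true
y & (x <-> x) = U & true = U
(y & (x <-> x)) | y = U | U = U
((y & (x <-> x)) | y) -> y = U -> U = true  [min(1, 1−½+½)]
They differ because K3 and Ł3 treat U differently under implication.

U; true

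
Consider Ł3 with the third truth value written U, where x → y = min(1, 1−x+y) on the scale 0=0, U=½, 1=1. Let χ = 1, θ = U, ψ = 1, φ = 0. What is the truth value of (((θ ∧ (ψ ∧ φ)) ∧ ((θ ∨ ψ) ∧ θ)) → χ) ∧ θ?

ψ ∧ φ = 1 ∧ 0 = 0
θ ∧ (ψ ∧ φ) = U ∧ 0 = 0
θ ∨ ψ = U ∨ 1 = 1
(θ ∨ ψ) ∧ θ = 1 ∧ U = U
(θ ∧ (ψ ∧ φ)) ∧ ((θ ∨ ψ) ∧ θ) = 0 ∧ U = 0
((θ ∧ (ψ ∧ φ)) ∧ ((θ ∨ ψ) ∧ θ)) → χ = 0 → 1 = 1
(((θ ∧ (ψ ∧ φ)) ∧ ((θ ∨ ψ) ∧ θ)) → χ) ∧ θ = 1 ∧ U = U

U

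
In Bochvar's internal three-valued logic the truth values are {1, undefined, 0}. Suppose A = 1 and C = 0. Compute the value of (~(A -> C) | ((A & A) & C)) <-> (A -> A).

A -> C = 1 -> 0 = 0
~(A -> C) = ~0 = 1
A & A = 1 & 1 = 1
(A & A) & C = 1 & 0 = 0
~(A -> C) | ((A & A) & C) = 1 | 0 = 1
A -> A = 1 -> 1 = 1
(~(A -> C) | ((A & A) & C)) <-> (A -> A) = 1 <-> 1 = 1

1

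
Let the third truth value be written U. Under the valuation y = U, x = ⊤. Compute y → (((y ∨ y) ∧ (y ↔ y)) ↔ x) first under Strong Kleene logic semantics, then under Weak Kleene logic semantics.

U; U

In Strong Kleene logic: y ∨ y = U ∨ U = U
y ↔ y = U ↔ U = U
(y ∨ y) ∧ (y ↔ y) = U ∧ U = U
((y ∨ y) ∧ (y ↔ y)) ↔ x = U ↔ ⊤ = U
y → (((y ∨ y) ∧ (y ↔ y)) ↔ x) = U → U = U
In Weak Kleene logic: y ∨ y = U ∨ U = U
y ↔ y = U ↔ U = U
(y ∨ y) ∧ (y ↔ y) = U ∧ U = U
((y ∨ y) ∧ (y ↔ y)) ↔ x = U ↔ ⊤ = U
y → (((y ∨ y) ∧ (y ↔ y)) ↔ x) = U → U = U  [any arg is the third value ⇒ result is the third value]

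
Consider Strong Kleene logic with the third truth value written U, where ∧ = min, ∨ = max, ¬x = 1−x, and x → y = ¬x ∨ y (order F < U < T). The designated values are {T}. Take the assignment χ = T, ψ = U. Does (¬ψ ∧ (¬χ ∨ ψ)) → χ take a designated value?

¬ψ = ¬U = U
¬χ = ¬T = F
¬χ ∨ ψ = F ∨ U = U
¬ψ ∧ (¬χ ∨ ψ) = U ∧ U = U
(¬ψ ∧ (¬χ ∨ ψ)) → χ = U → T = T
T ∈ {T}.

Yes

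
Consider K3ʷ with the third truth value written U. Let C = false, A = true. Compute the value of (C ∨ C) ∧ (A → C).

C ∨ C = false ∨ false = false
A → C = true → false = false
(C ∨ C) ∧ (A → C) = false ∧ false = false

false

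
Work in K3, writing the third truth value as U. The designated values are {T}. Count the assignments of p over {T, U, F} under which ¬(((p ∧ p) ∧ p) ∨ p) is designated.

p=T: F ·
p=U: U ·
p=F: T ✓

1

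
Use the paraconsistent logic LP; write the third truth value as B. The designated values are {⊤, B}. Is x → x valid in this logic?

Yes

Every assignment of x over {⊤, B, ⊥} gives a value in {⊤, B}.
In particular, with x=B: x → x = B.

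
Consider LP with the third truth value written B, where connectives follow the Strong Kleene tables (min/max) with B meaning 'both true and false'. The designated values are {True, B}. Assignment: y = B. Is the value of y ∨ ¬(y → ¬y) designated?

Yes

¬y = ¬B = B
y → ¬y = B → B = B
¬(y → ¬y) = ¬B = B
y ∨ ¬(y → ¬y) = B ∨ B = B
B ∈ {True, B}.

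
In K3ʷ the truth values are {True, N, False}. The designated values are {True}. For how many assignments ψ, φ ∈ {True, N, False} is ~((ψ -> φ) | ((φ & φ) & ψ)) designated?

1

Designated under: (ψ=True, φ=False).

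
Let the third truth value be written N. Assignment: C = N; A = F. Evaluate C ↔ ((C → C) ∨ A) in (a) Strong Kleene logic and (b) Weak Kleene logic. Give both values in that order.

In Strong Kleene logic: C → C = N → N = N  [¬N ∨ N]
(C → C) ∨ A = N ∨ F = N
C ↔ ((C → C) ∨ A) = N ↔ N = N
In Weak Kleene logic: C → C = N → N = N
(C → C) ∨ A = N ∨ F = N
C ↔ ((C → C) ∨ A) = N ↔ N = N

N; N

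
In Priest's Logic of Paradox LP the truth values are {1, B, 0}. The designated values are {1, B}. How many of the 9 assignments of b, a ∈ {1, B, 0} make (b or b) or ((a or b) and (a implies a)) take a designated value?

8

Of the 9 assignments, 8 give a value in {1, B}.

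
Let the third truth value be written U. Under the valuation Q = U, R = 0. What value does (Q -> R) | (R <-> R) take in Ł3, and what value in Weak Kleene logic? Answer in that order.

1; U

In Ł3: Q -> R = U -> 0 = U  [min(1, 1−½+0)]
R <-> R = 0 <-> 0 = 1
(Q -> R) | (R <-> R) = U | 1 = 1
In Weak Kleene logic: Q -> R = U -> 0 = U  [any arg is the third value ⇒ result is the third value]
R <-> R = 0 <-> 0 = 1
(Q -> R) | (R <-> R) = U | 1 = U
They differ because Ł3 and Weak Kleene logic treat U differently under the binary connectives.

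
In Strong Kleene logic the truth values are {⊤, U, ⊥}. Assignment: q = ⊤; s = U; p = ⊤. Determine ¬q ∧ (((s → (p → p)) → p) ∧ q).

⊥

¬q = ¬⊤ = ⊥
p → p = ⊤ → ⊤ = ⊤
s → (p → p) = U → ⊤ = ⊤  [¬U ∨ ⊤]
(s → (p → p)) → p = ⊤ → ⊤ = ⊤
((s → (p → p)) → p) ∧ q = ⊤ ∧ ⊤ = ⊤
¬q ∧ (((s → (p → p)) → p) ∧ q) = ⊥ ∧ ⊤ = ⊥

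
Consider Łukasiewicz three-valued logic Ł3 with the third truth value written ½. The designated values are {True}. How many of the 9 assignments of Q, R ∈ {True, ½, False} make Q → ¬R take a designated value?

Of the 9 assignments, 6 give a value in {True}.

6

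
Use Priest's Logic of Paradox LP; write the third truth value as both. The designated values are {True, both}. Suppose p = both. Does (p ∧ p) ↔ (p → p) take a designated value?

p ∧ p = both ∧ both = both
p → p = both → both = both  [¬both ∨ both]
(p ∧ p) ↔ (p → p) = both ↔ both = both
both ∈ {True, both}.

Yes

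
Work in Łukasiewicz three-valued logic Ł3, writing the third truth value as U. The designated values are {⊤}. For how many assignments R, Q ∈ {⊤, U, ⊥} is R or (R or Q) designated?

Of the 9 assignments, 5 give a value in {⊤}.

5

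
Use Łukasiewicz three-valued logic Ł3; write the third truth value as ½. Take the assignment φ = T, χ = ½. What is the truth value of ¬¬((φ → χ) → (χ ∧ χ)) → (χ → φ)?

T

φ → χ = T → ½ = ½
χ ∧ χ = ½ ∧ ½ = ½
(φ → χ) → (χ ∧ χ) = ½ → ½ = T
¬((φ → χ) → (χ ∧ χ)) = ¬T = F
¬¬((φ → χ) → (χ ∧ χ)) = ¬F = T
χ → φ = ½ → T = T
¬¬((φ → χ) → (χ ∧ χ)) → (χ → φ) = T → T = T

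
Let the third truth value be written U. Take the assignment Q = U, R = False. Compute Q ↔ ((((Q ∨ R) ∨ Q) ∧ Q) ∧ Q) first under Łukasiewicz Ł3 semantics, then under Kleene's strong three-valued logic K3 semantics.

In Łukasiewicz Ł3: Q ∨ R = U ∨ False = U
(Q ∨ R) ∨ Q = U ∨ U = U
((Q ∨ R) ∨ Q) ∧ Q = U ∧ U = U
(((Q ∨ R) ∨ Q) ∧ Q) ∧ Q = U ∧ U = U
Q ↔ ((((Q ∨ R) ∨ Q) ∧ Q) ∧ Q) = U ↔ U = True
In Kleene's strong three-valued logic K3: Q ∨ R = U ∨ False = U
(Q ∨ R) ∨ Q = U ∨ U = U
((Q ∨ R) ∨ Q) ∧ Q = U ∧ U = U
(((Q ∨ R) ∨ Q) ∧ Q) ∧ Q = U ∧ U = U
Q ↔ ((((Q ∨ R) ∨ Q) ∧ Q) ∧ Q) = U ↔ U = U
They differ because Łukasiewicz Ł3 and Kleene's strong three-valued logic K3 treat U differently under implication.

True; U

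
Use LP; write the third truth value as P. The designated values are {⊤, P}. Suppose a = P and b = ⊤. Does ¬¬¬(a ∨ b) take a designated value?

a ∨ b = P ∨ ⊤ = ⊤
¬(a ∨ b) = ¬⊤ = ⊥
¬¬(a ∨ b) = ¬⊥ = ⊤
¬¬¬(a ∨ b) = ¬⊤ = ⊥
⊥ ∉ {⊤, P}.

No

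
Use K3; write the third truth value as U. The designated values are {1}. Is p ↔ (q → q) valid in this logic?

No

Countermodel: p=1, q=U gives U, which is not designated.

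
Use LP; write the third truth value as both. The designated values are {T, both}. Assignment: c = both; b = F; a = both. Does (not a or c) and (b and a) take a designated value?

No

not a = not both = both
not a or c = both or both = both
b and a = F and both = F
(not a or c) and (b and a) = both and F = F
F ∉ {T, both}.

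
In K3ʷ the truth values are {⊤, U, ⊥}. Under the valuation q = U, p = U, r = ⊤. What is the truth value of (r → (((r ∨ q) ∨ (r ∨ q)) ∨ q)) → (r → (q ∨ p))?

r ∨ q = ⊤ ∨ U = U
r ∨ q = ⊤ ∨ U = U
(r ∨ q) ∨ (r ∨ q) = U ∨ U = U
((r ∨ q) ∨ (r ∨ q)) ∨ q = U ∨ U = U
r → (((r ∨ q) ∨ (r ∨ q)) ∨ q) = ⊤ → U = U  [any arg is the third value ⇒ result is the third value]
q ∨ p = U ∨ U = U
r → (q ∨ p) = ⊤ → U = U
(r → (((r ∨ q) ∨ (r ∨ q)) ∨ q)) → (r → (q ∨ p)) = U → U = U

U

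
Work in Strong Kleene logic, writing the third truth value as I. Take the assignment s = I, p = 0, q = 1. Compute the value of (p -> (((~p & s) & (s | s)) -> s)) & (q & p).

0

~p = ~0 = 1
~p & s = 1 & I = I
s | s = I | I = I
(~p & s) & (s | s) = I & I = I
((~p & s) & (s | s)) -> s = I -> I = I  [~I | I]
p -> (((~p & s) & (s | s)) -> s) = 0 -> I = 1
q & p = 1 & 0 = 0
(p -> (((~p & s) & (s | s)) -> s)) & (q & p) = 1 & 0 = 0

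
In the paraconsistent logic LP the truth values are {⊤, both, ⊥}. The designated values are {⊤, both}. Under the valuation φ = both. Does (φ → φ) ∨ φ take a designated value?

Yes

φ → φ = both → both = both  [¬both ∨ both]
(φ → φ) ∨ φ = both ∨ both = both
both ∈ {⊤, both}.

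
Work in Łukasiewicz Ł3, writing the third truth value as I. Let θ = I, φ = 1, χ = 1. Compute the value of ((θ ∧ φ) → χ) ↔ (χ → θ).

I

θ ∧ φ = I ∧ 1 = I
(θ ∧ φ) → χ = I → 1 = 1
χ → θ = 1 → I = I
((θ ∧ φ) → χ) ↔ (χ → θ) = 1 ↔ I = I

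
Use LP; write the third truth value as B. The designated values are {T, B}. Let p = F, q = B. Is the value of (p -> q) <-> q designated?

Yes

p -> q = F -> B = T  [~F | B]
(p -> q) <-> q = T <-> B = B
B ∈ {T, B}.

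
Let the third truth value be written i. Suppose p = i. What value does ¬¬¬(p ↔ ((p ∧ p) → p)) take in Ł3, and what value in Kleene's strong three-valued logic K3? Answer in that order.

In Ł3: p ∧ p = i ∧ i = i
(p ∧ p) → p = i → i = True  [min(1, 1−½+½)]
p ↔ ((p ∧ p) → p) = i ↔ True = i
¬(p ↔ ((p ∧ p) → p)) = ¬i = i
¬¬(p ↔ ((p ∧ p) → p)) = ¬i = i
¬¬¬(p ↔ ((p ∧ p) → p)) = ¬i = i
In Kleene's strong three-valued logic K3: p ∧ p = i ∧ i = i
(p ∧ p) → p = i → i = i  [¬i ∨ i]
p ↔ ((p ∧ p) → p) = i ↔ i = i
¬(p ↔ ((p ∧ p) → p)) = ¬i = i
¬¬(p ↔ ((p ∧ p) → p)) = ¬i = i
¬¬¬(p ↔ ((p ∧ p) → p)) = ¬i = i

i; i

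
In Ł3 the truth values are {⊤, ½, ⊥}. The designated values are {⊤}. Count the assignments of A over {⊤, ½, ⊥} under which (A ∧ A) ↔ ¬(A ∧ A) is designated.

1

A=⊤: ⊥ ·
A=½: ⊤ ✓
A=⊥: ⊥ ·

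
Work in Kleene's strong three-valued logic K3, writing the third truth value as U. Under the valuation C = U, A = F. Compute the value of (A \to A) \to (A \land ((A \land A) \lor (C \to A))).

A \to A = F \to F = T
A \land A = F \land F = F
C \to A = U \to F = U  [\lnot U \lor F]
(A \land A) \lor (C \to A) = F \lor U = U
A \land ((A \land A) \lor (C \to A)) = F \land U = F
(A \to A) \to (A \land ((A \land A) \lor (C \to A))) = T \to F = F

F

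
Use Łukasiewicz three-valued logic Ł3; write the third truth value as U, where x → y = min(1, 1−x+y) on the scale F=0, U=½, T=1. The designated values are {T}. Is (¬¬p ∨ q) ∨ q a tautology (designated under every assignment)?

Countermodel: p=U, q=U gives U, which is not designated.

No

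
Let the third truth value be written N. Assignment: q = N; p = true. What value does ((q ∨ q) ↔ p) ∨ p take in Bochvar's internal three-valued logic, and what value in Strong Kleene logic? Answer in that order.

N; true

In Bochvar's internal three-valued logic: q ∨ q = N ∨ N = N
(q ∨ q) ↔ p = N ↔ true = N
((q ∨ q) ↔ p) ∨ p = N ∨ true = N
In Strong Kleene logic: q ∨ q = N ∨ N = N
(q ∨ q) ↔ p = N ↔ true = N
((q ∨ q) ↔ p) ∨ p = N ∨ true = true
They differ because Bochvar's internal three-valued logic and Strong Kleene logic treat N differently under the binary connectives.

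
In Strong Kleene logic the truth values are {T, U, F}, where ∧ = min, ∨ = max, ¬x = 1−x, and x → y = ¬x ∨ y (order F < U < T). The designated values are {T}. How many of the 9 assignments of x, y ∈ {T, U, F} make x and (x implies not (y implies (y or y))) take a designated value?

0

Of the 9 assignments, 0 give a value in {T}.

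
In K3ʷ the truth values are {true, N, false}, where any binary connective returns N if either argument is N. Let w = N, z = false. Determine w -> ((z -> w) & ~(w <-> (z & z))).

N

z -> w = false -> N = N  [any arg is the third value ⇒ result is the third value]
z & z = false & false = false
w <-> (z & z) = N <-> false = N
~(w <-> (z & z)) = ~N = N
(z -> w) & ~(w <-> (z & z)) = N & N = N
w -> ((z -> w) & ~(w <-> (z & z))) = N -> N = N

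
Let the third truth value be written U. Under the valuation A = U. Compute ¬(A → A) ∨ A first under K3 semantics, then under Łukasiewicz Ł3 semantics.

In K3: A → A = U → U = U  [¬U ∨ U]
¬(A → A) = ¬U = U
¬(A → A) ∨ A = U ∨ U = U
In Łukasiewicz Ł3: A → A = U → U = true
¬(A → A) = ¬true = false
¬(A → A) ∨ A = false ∨ U = U

U; U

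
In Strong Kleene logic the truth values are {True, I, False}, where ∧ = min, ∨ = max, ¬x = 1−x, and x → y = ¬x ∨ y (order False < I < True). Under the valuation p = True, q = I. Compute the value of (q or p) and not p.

q or p = I or True = True
not p = not True = False
(q or p) and not p = True and False = False

False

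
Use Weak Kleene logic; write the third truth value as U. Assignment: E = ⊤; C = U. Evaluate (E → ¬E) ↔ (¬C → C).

U

¬E = ¬⊤ = ⊥
E → ¬E = ⊤ → ⊥ = ⊥
¬C = ¬U = U
¬C → C = U → U = U  [any arg is the third value ⇒ result is the third value]
(E → ¬E) ↔ (¬C → C) = ⊥ ↔ U = U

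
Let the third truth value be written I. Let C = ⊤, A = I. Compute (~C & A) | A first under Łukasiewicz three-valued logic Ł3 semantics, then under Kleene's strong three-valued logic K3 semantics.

I; I

In Łukasiewicz three-valued logic Ł3: ~C = ~⊤ = ⊥
~C & A = ⊥ & I = ⊥
(~C & A) | A = ⊥ | I = I
In Kleene's strong three-valued logic K3: ~C = ~⊤ = ⊥
~C & A = ⊥ & I = ⊥
(~C & A) | A = ⊥ | I = I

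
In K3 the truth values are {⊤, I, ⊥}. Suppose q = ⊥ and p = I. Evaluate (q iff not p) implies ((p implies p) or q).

I

not p = not I = I
q iff not p = ⊥ iff I = I
p implies p = I implies I = I  [not I or I]
(p implies p) or q = I or ⊥ = I
(q iff not p) implies ((p implies p) or q) = I implies I = I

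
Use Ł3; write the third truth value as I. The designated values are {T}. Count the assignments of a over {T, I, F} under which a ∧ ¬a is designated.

a=T: F ·
a=I: I ·
a=F: F ·

0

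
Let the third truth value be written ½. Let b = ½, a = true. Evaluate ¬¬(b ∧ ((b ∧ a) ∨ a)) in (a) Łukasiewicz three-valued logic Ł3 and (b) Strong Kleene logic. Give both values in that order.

½; ½

In Łukasiewicz three-valued logic Ł3: b ∧ a = ½ ∧ true = ½
(b ∧ a) ∨ a = ½ ∨ true = true
b ∧ ((b ∧ a) ∨ a) = ½ ∧ true = ½
¬(b ∧ ((b ∧ a) ∨ a)) = ¬½ = ½
¬¬(b ∧ ((b ∧ a) ∨ a)) = ¬½ = ½
In Strong Kleene logic: b ∧ a = ½ ∧ true = ½
(b ∧ a) ∨ a = ½ ∨ true = true
b ∧ ((b ∧ a) ∨ a) = ½ ∧ true = ½
¬(b ∧ ((b ∧ a) ∨ a)) = ¬½ = ½
¬¬(b ∧ ((b ∧ a) ∨ a)) = ¬½ = ½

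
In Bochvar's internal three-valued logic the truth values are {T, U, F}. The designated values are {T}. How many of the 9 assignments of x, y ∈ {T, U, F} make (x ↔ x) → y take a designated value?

2

Designated under: (x=T, y=T); (x=F, y=T).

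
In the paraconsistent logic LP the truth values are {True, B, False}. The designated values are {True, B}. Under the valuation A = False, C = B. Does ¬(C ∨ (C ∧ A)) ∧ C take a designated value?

Yes

C ∧ A = B ∧ False = False
C ∨ (C ∧ A) = B ∨ False = B
¬(C ∨ (C ∧ A)) = ¬B = B
¬(C ∨ (C ∧ A)) ∧ C = B ∧ B = B
B ∈ {True, B}.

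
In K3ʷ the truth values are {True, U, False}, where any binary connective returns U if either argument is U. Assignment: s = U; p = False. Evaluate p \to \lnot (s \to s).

s \to s = U \to U = U
\lnot (s \to s) = \lnot U = U
p \to \lnot (s \to s) = False \to U = U

U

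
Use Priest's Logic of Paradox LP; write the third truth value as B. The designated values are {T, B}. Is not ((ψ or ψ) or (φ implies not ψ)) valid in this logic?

No

Countermodel: ψ=T, φ=T gives F, which is not designated.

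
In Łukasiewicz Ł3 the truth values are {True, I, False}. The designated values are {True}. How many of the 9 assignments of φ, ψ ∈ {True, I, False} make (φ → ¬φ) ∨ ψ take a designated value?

Of the 9 assignments, 7 give a value in {True}.

7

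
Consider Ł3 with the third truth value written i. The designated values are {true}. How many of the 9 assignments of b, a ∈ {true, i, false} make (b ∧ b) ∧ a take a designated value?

Designated under: (b=true, a=true).

1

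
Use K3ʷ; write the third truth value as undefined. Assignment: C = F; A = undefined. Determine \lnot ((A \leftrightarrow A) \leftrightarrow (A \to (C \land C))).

A \leftrightarrow A = undefined \leftrightarrow undefined = undefined
C \land C = F \land F = F
A \to (C \land C) = undefined \to F = undefined
(A \leftrightarrow A) \leftrightarrow (A \to (C \land C)) = undefined \leftrightarrow undefined = undefined
\lnot ((A \leftrightarrow A) \leftrightarrow (A \to (C \land C))) = \lnot undefined = undefined

undefined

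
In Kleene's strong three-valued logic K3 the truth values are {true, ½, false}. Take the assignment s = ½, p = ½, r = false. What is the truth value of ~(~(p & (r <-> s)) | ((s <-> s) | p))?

r <-> s = false <-> ½ = ½
p & (r <-> s) = ½ & ½ = ½
~(p & (r <-> s)) = ~½ = ½
s <-> s = ½ <-> ½ = ½
(s <-> s) | p = ½ | ½ = ½
~(p & (r <-> s)) | ((s <-> s) | p) = ½ | ½ = ½
~(~(p & (r <-> s)) | ((s <-> s) | p)) = ~½ = ½

½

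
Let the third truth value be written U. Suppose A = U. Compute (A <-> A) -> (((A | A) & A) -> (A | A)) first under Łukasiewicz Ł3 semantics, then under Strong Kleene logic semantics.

In Łukasiewicz Ł3: A <-> A = U <-> U = True
A | A = U | U = U
(A | A) & A = U & U = U
A | A = U | U = U
((A | A) & A) -> (A | A) = U -> U = True
(A <-> A) -> (((A | A) & A) -> (A | A)) = True -> True = True
In Strong Kleene logic: A <-> A = U <-> U = U
A | A = U | U = U
(A | A) & A = U & U = U
A | A = U | U = U
((A | A) & A) -> (A | A) = U -> U = U  [~U | U]
(A <-> A) -> (((A | A) & A) -> (A | A)) = U -> U = U
They differ because Łukasiewicz Ł3 and Strong Kleene logic treat U differently under implication.

True; U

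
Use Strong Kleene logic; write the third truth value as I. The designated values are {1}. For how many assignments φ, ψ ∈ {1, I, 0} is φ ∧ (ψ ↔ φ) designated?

1

Designated under: (φ=1, ψ=1).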